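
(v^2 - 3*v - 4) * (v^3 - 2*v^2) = v^5 - 5*v^4 + 2*v^3 + 8*v^2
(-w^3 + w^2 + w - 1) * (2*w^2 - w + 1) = -2*w^5 + 3*w^4 - 2*w^2 + 2*w - 1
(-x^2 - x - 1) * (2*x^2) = -2*x^4 - 2*x^3 - 2*x^2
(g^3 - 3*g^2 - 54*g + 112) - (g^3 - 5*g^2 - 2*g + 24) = 2*g^2 - 52*g + 88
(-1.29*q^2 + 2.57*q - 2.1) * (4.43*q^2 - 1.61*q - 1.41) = -5.7147*q^4 + 13.462*q^3 - 11.6218*q^2 - 0.242699999999999*q + 2.961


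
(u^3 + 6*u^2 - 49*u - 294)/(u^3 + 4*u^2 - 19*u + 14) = (u^2 - u - 42)/(u^2 - 3*u + 2)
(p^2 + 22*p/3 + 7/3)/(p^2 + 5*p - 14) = (p + 1/3)/(p - 2)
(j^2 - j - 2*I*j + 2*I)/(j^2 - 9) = (j^2 - j - 2*I*j + 2*I)/(j^2 - 9)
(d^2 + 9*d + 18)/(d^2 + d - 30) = (d + 3)/(d - 5)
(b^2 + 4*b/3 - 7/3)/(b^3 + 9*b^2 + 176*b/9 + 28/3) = 3*(b - 1)/(3*b^2 + 20*b + 12)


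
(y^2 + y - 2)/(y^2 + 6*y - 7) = (y + 2)/(y + 7)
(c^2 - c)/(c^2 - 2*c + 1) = c/(c - 1)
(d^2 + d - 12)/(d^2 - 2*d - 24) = (d - 3)/(d - 6)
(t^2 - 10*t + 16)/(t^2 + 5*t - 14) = (t - 8)/(t + 7)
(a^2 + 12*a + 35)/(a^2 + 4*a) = (a^2 + 12*a + 35)/(a*(a + 4))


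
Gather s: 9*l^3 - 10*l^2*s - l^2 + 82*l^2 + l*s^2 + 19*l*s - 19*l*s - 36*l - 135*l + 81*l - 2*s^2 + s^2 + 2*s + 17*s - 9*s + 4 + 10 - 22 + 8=9*l^3 + 81*l^2 - 90*l + s^2*(l - 1) + s*(10 - 10*l^2)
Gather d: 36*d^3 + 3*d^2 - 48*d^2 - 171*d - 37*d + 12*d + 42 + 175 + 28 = 36*d^3 - 45*d^2 - 196*d + 245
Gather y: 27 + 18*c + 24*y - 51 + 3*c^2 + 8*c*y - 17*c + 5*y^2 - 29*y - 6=3*c^2 + c + 5*y^2 + y*(8*c - 5) - 30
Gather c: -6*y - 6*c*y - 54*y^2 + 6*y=-6*c*y - 54*y^2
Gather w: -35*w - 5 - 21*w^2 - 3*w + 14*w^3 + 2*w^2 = 14*w^3 - 19*w^2 - 38*w - 5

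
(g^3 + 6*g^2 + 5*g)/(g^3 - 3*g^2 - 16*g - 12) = g*(g + 5)/(g^2 - 4*g - 12)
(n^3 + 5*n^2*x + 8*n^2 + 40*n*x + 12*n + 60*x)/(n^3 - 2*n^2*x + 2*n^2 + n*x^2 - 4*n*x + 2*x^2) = (n^2 + 5*n*x + 6*n + 30*x)/(n^2 - 2*n*x + x^2)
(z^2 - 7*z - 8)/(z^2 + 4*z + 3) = (z - 8)/(z + 3)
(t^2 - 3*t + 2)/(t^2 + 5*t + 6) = (t^2 - 3*t + 2)/(t^2 + 5*t + 6)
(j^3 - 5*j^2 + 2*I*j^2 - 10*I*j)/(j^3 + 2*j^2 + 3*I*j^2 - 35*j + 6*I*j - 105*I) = j*(j + 2*I)/(j^2 + j*(7 + 3*I) + 21*I)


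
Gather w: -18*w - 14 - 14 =-18*w - 28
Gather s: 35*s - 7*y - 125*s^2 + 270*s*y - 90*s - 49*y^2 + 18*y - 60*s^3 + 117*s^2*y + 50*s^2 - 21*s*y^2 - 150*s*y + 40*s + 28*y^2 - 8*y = -60*s^3 + s^2*(117*y - 75) + s*(-21*y^2 + 120*y - 15) - 21*y^2 + 3*y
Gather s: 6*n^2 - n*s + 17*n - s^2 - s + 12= 6*n^2 + 17*n - s^2 + s*(-n - 1) + 12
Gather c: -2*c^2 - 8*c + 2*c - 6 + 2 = -2*c^2 - 6*c - 4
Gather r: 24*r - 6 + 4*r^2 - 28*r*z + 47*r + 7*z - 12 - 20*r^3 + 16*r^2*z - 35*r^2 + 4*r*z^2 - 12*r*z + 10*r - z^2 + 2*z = -20*r^3 + r^2*(16*z - 31) + r*(4*z^2 - 40*z + 81) - z^2 + 9*z - 18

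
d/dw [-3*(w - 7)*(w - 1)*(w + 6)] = -9*w^2 + 12*w + 123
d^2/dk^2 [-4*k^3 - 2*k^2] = -24*k - 4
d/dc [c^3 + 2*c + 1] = 3*c^2 + 2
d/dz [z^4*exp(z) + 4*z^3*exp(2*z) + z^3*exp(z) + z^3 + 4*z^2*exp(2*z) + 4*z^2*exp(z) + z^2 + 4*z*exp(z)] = z^4*exp(z) + 8*z^3*exp(2*z) + 5*z^3*exp(z) + 20*z^2*exp(2*z) + 7*z^2*exp(z) + 3*z^2 + 8*z*exp(2*z) + 12*z*exp(z) + 2*z + 4*exp(z)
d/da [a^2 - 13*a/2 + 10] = 2*a - 13/2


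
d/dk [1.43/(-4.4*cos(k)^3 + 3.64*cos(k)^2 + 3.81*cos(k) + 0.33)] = (-18.876*cos(k)^2 + 10.4104*cos(k) + 5.4483)*sin(k)/(-4.4*cos(k)^3 + 3.64*cos(k)^2 + 3.81*cos(k) + 0.33)^2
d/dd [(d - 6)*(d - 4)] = 2*d - 10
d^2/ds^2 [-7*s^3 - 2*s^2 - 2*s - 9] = -42*s - 4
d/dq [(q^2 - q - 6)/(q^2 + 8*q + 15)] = 3*(3*q^2 + 14*q + 11)/(q^4 + 16*q^3 + 94*q^2 + 240*q + 225)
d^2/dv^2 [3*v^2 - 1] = 6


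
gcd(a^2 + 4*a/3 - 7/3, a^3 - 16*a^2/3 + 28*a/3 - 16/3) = 1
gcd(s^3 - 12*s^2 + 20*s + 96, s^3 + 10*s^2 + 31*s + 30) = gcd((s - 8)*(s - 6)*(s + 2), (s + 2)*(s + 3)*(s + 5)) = s + 2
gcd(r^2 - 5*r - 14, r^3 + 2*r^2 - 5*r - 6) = 1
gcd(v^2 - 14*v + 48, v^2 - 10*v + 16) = v - 8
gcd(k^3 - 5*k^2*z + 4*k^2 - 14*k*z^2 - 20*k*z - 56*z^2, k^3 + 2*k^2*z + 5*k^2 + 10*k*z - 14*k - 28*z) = k + 2*z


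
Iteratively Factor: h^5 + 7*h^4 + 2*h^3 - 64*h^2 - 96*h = (h)*(h^4 + 7*h^3 + 2*h^2 - 64*h - 96) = h*(h + 4)*(h^3 + 3*h^2 - 10*h - 24) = h*(h + 4)^2*(h^2 - h - 6) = h*(h + 2)*(h + 4)^2*(h - 3)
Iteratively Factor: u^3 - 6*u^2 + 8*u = (u)*(u^2 - 6*u + 8) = u*(u - 4)*(u - 2)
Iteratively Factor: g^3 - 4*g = (g + 2)*(g^2 - 2*g) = g*(g + 2)*(g - 2)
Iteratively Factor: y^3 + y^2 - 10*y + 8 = (y - 1)*(y^2 + 2*y - 8) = (y - 1)*(y + 4)*(y - 2)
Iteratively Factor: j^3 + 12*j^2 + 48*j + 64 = (j + 4)*(j^2 + 8*j + 16) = (j + 4)^2*(j + 4)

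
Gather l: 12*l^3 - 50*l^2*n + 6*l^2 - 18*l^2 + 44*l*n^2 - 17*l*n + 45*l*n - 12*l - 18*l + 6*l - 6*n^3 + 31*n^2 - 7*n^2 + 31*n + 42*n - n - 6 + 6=12*l^3 + l^2*(-50*n - 12) + l*(44*n^2 + 28*n - 24) - 6*n^3 + 24*n^2 + 72*n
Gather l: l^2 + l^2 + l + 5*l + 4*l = 2*l^2 + 10*l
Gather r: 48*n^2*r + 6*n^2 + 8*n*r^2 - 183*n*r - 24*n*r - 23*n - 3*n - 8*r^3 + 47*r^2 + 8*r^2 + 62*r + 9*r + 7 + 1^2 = 6*n^2 - 26*n - 8*r^3 + r^2*(8*n + 55) + r*(48*n^2 - 207*n + 71) + 8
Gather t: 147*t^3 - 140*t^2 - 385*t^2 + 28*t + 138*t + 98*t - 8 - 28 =147*t^3 - 525*t^2 + 264*t - 36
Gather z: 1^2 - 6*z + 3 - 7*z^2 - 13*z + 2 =-7*z^2 - 19*z + 6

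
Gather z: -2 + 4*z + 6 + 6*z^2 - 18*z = 6*z^2 - 14*z + 4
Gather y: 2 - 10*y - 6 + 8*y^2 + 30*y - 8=8*y^2 + 20*y - 12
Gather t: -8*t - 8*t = -16*t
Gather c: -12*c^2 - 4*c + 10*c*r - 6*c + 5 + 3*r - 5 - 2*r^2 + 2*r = -12*c^2 + c*(10*r - 10) - 2*r^2 + 5*r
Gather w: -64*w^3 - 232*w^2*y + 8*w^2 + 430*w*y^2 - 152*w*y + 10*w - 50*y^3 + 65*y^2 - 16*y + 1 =-64*w^3 + w^2*(8 - 232*y) + w*(430*y^2 - 152*y + 10) - 50*y^3 + 65*y^2 - 16*y + 1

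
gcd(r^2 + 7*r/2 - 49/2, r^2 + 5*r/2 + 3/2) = 1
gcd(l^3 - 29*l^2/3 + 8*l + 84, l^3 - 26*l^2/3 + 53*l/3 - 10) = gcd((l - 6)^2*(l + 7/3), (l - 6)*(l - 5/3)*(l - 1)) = l - 6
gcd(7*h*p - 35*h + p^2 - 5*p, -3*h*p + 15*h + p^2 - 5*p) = p - 5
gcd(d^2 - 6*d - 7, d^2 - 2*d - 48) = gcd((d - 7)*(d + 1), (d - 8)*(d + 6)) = 1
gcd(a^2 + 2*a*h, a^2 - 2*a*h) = a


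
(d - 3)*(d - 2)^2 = d^3 - 7*d^2 + 16*d - 12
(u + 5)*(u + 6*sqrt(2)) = u^2 + 5*u + 6*sqrt(2)*u + 30*sqrt(2)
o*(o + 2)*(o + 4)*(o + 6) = o^4 + 12*o^3 + 44*o^2 + 48*o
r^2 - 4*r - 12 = (r - 6)*(r + 2)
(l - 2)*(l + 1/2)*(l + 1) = l^3 - l^2/2 - 5*l/2 - 1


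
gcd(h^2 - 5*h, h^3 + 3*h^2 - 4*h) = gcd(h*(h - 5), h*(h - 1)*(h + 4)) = h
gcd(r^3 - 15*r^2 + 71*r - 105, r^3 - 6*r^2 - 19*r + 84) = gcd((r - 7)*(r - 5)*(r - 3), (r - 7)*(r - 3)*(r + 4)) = r^2 - 10*r + 21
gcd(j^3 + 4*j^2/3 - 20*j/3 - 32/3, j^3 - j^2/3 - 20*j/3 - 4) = j + 2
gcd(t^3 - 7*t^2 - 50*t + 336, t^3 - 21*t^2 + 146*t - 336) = t^2 - 14*t + 48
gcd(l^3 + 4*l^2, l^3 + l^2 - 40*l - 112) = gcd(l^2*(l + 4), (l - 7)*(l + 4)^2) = l + 4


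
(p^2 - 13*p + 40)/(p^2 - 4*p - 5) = (p - 8)/(p + 1)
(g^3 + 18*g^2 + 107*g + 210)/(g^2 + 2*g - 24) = (g^2 + 12*g + 35)/(g - 4)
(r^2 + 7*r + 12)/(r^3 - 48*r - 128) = (r + 3)/(r^2 - 4*r - 32)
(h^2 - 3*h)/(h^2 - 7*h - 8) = h*(3 - h)/(-h^2 + 7*h + 8)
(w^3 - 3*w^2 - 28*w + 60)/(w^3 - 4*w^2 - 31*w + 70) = (w - 6)/(w - 7)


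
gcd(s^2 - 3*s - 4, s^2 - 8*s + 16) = s - 4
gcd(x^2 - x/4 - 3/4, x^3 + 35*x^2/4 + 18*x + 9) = x + 3/4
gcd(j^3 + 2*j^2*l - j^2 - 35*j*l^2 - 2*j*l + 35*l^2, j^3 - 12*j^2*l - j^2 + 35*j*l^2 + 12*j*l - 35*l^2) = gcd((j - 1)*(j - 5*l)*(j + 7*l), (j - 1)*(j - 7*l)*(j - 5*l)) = j^2 - 5*j*l - j + 5*l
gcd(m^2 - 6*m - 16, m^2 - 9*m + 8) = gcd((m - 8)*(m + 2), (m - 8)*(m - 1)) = m - 8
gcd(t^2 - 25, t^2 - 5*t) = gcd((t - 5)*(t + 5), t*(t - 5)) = t - 5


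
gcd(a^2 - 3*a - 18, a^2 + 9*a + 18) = a + 3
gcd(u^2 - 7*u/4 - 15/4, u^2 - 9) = u - 3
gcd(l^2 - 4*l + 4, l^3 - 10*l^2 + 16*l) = l - 2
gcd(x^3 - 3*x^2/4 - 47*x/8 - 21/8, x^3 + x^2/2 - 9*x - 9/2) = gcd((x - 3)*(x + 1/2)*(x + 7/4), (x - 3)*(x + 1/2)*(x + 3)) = x^2 - 5*x/2 - 3/2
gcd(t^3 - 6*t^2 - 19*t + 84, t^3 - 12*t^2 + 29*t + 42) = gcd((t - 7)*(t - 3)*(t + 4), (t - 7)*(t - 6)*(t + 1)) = t - 7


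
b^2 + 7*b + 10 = (b + 2)*(b + 5)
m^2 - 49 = (m - 7)*(m + 7)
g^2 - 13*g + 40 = (g - 8)*(g - 5)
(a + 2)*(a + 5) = a^2 + 7*a + 10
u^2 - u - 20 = (u - 5)*(u + 4)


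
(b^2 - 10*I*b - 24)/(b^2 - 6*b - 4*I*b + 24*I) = (b - 6*I)/(b - 6)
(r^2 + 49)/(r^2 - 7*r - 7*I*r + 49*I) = (r + 7*I)/(r - 7)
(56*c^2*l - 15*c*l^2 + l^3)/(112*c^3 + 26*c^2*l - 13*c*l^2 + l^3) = l/(2*c + l)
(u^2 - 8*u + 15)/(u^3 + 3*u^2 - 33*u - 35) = (u - 3)/(u^2 + 8*u + 7)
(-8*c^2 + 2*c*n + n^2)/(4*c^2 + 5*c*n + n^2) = (-2*c + n)/(c + n)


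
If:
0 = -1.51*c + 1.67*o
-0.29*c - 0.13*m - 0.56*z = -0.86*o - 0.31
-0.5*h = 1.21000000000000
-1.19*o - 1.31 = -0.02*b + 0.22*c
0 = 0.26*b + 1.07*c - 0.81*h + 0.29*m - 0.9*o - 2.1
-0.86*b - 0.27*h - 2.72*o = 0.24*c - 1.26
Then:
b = 5.15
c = -0.93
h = -2.42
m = -3.31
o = -0.84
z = 0.51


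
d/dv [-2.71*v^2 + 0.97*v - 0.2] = 0.97 - 5.42*v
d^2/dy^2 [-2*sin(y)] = 2*sin(y)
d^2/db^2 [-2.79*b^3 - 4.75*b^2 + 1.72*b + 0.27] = -16.74*b - 9.5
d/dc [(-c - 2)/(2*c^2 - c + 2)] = (-2*c^2 + c + (c + 2)*(4*c - 1) - 2)/(2*c^2 - c + 2)^2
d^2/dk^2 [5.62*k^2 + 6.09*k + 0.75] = 11.2400000000000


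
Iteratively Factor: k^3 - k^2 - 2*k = (k - 2)*(k^2 + k) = (k - 2)*(k + 1)*(k)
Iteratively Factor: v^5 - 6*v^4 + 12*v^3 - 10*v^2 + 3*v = (v)*(v^4 - 6*v^3 + 12*v^2 - 10*v + 3) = v*(v - 3)*(v^3 - 3*v^2 + 3*v - 1) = v*(v - 3)*(v - 1)*(v^2 - 2*v + 1) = v*(v - 3)*(v - 1)^2*(v - 1)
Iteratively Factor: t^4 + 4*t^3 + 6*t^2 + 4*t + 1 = (t + 1)*(t^3 + 3*t^2 + 3*t + 1) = (t + 1)^2*(t^2 + 2*t + 1) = (t + 1)^3*(t + 1)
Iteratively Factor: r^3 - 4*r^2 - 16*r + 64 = (r + 4)*(r^2 - 8*r + 16) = (r - 4)*(r + 4)*(r - 4)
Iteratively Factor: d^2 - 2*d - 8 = (d - 4)*(d + 2)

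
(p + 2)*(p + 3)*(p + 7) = p^3 + 12*p^2 + 41*p + 42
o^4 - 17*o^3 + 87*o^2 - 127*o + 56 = (o - 8)*(o - 7)*(o - 1)^2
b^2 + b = b*(b + 1)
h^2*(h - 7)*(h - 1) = h^4 - 8*h^3 + 7*h^2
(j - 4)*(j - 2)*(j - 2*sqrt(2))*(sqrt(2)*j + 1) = sqrt(2)*j^4 - 6*sqrt(2)*j^3 - 3*j^3 + 6*sqrt(2)*j^2 + 18*j^2 - 24*j + 12*sqrt(2)*j - 16*sqrt(2)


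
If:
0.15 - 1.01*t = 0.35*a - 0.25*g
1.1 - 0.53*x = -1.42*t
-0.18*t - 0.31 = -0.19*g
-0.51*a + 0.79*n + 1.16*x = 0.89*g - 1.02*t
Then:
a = 3.30519961876522 - 0.824494334427618*x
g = 0.353595255744996*x + 0.89770200148258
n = 4.14524991387365 - 2.08417285860399*x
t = 0.373239436619718*x - 0.774647887323944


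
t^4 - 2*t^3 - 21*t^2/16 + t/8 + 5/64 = (t - 5/2)*(t - 1/4)*(t + 1/4)*(t + 1/2)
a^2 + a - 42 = (a - 6)*(a + 7)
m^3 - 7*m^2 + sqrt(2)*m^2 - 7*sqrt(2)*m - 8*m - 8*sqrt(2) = (m - 8)*(m + 1)*(m + sqrt(2))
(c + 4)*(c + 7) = c^2 + 11*c + 28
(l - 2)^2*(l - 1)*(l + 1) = l^4 - 4*l^3 + 3*l^2 + 4*l - 4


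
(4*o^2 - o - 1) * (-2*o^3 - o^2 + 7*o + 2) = -8*o^5 - 2*o^4 + 31*o^3 + 2*o^2 - 9*o - 2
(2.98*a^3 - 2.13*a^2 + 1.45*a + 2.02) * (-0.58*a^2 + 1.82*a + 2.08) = -1.7284*a^5 + 6.659*a^4 + 1.4808*a^3 - 2.963*a^2 + 6.6924*a + 4.2016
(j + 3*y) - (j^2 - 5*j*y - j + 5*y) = -j^2 + 5*j*y + 2*j - 2*y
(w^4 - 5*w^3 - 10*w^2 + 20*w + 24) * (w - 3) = w^5 - 8*w^4 + 5*w^3 + 50*w^2 - 36*w - 72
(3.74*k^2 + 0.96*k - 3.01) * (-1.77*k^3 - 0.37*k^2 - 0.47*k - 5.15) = -6.6198*k^5 - 3.083*k^4 + 3.2147*k^3 - 18.5985*k^2 - 3.5293*k + 15.5015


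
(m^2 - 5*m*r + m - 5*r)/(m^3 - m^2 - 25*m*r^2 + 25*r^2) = (m + 1)/(m^2 + 5*m*r - m - 5*r)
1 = 1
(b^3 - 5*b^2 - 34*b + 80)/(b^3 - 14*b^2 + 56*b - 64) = (b + 5)/(b - 4)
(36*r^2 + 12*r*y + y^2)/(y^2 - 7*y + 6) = (36*r^2 + 12*r*y + y^2)/(y^2 - 7*y + 6)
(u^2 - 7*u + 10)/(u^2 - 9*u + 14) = (u - 5)/(u - 7)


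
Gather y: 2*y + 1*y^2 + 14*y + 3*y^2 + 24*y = 4*y^2 + 40*y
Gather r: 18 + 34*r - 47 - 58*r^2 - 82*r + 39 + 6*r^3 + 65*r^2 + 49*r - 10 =6*r^3 + 7*r^2 + r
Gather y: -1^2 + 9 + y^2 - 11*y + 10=y^2 - 11*y + 18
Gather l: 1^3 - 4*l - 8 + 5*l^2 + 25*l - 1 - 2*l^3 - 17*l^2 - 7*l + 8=-2*l^3 - 12*l^2 + 14*l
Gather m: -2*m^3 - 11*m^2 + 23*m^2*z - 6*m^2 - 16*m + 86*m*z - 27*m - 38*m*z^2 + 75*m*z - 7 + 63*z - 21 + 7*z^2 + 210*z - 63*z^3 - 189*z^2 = -2*m^3 + m^2*(23*z - 17) + m*(-38*z^2 + 161*z - 43) - 63*z^3 - 182*z^2 + 273*z - 28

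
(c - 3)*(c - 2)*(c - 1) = c^3 - 6*c^2 + 11*c - 6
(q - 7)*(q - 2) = q^2 - 9*q + 14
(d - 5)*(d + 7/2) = d^2 - 3*d/2 - 35/2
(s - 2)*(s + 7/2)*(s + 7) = s^3 + 17*s^2/2 + 7*s/2 - 49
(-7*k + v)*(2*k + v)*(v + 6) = -14*k^2*v - 84*k^2 - 5*k*v^2 - 30*k*v + v^3 + 6*v^2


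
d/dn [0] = 0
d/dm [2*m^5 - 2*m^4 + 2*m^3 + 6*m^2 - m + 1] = 10*m^4 - 8*m^3 + 6*m^2 + 12*m - 1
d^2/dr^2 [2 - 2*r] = 0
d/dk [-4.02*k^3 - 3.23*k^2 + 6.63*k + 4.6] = -12.06*k^2 - 6.46*k + 6.63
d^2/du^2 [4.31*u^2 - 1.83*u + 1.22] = 8.62000000000000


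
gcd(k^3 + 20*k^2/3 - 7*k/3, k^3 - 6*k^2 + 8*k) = k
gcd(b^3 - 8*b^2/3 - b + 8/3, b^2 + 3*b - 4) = b - 1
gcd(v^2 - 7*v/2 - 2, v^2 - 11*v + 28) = v - 4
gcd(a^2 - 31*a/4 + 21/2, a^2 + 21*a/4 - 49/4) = a - 7/4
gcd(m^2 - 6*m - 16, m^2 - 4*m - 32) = m - 8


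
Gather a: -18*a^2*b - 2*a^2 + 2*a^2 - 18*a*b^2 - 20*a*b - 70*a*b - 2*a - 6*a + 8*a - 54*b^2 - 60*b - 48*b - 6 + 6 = -18*a^2*b + a*(-18*b^2 - 90*b) - 54*b^2 - 108*b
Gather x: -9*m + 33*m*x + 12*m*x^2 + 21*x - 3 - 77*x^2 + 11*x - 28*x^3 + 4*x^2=-9*m - 28*x^3 + x^2*(12*m - 73) + x*(33*m + 32) - 3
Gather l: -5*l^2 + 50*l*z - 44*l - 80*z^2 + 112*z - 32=-5*l^2 + l*(50*z - 44) - 80*z^2 + 112*z - 32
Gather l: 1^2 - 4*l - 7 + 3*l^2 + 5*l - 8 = 3*l^2 + l - 14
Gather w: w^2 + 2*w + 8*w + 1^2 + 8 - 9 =w^2 + 10*w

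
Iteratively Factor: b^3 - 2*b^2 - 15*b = (b + 3)*(b^2 - 5*b) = (b - 5)*(b + 3)*(b)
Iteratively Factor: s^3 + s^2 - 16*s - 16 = (s + 1)*(s^2 - 16) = (s - 4)*(s + 1)*(s + 4)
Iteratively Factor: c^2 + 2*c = (c)*(c + 2)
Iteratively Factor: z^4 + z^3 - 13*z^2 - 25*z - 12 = (z + 1)*(z^3 - 13*z - 12) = (z + 1)*(z + 3)*(z^2 - 3*z - 4) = (z + 1)^2*(z + 3)*(z - 4)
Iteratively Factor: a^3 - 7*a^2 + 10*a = (a - 5)*(a^2 - 2*a) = a*(a - 5)*(a - 2)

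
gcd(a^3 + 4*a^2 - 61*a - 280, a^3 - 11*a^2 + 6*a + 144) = a - 8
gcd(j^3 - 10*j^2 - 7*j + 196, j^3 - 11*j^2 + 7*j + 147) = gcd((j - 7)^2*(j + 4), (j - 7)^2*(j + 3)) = j^2 - 14*j + 49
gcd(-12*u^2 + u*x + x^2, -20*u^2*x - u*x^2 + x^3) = 4*u + x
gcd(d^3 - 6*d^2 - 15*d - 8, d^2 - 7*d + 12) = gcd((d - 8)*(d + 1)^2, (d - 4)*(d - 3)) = 1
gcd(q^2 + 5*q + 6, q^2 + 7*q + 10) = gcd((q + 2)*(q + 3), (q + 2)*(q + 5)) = q + 2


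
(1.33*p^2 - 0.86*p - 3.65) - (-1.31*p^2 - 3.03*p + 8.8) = 2.64*p^2 + 2.17*p - 12.45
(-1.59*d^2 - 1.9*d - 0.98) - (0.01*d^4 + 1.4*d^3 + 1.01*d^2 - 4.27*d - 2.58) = -0.01*d^4 - 1.4*d^3 - 2.6*d^2 + 2.37*d + 1.6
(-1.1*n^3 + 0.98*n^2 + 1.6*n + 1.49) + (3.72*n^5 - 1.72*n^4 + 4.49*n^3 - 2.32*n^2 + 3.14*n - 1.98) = 3.72*n^5 - 1.72*n^4 + 3.39*n^3 - 1.34*n^2 + 4.74*n - 0.49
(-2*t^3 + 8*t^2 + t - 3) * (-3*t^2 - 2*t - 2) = 6*t^5 - 20*t^4 - 15*t^3 - 9*t^2 + 4*t + 6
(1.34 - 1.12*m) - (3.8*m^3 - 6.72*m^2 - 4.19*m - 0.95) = -3.8*m^3 + 6.72*m^2 + 3.07*m + 2.29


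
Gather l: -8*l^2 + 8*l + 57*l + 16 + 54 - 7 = -8*l^2 + 65*l + 63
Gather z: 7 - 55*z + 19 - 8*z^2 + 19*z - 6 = -8*z^2 - 36*z + 20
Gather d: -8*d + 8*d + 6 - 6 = 0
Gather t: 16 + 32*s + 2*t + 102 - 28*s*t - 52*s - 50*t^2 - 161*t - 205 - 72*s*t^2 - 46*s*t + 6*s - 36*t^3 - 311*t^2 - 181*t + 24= -14*s - 36*t^3 + t^2*(-72*s - 361) + t*(-74*s - 340) - 63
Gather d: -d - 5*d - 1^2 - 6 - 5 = -6*d - 12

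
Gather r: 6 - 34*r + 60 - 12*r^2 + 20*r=-12*r^2 - 14*r + 66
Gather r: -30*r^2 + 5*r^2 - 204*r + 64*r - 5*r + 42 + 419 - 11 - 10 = -25*r^2 - 145*r + 440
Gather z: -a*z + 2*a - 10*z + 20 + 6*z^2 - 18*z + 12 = 2*a + 6*z^2 + z*(-a - 28) + 32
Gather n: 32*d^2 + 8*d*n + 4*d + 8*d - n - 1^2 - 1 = 32*d^2 + 12*d + n*(8*d - 1) - 2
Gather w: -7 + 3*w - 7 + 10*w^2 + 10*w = 10*w^2 + 13*w - 14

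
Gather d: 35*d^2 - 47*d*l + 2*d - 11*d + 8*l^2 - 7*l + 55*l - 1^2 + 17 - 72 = 35*d^2 + d*(-47*l - 9) + 8*l^2 + 48*l - 56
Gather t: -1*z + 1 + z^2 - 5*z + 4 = z^2 - 6*z + 5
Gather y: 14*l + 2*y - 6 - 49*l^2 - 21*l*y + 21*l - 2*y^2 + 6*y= -49*l^2 + 35*l - 2*y^2 + y*(8 - 21*l) - 6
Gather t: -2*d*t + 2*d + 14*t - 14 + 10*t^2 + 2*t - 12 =2*d + 10*t^2 + t*(16 - 2*d) - 26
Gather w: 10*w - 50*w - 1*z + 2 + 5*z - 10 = -40*w + 4*z - 8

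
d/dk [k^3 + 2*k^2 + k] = 3*k^2 + 4*k + 1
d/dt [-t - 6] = -1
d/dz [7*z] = 7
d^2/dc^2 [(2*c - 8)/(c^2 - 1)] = 4*(4*c^2*(c - 4) + (4 - 3*c)*(c^2 - 1))/(c^2 - 1)^3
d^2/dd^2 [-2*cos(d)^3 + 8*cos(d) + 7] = 18*cos(d)^3 - 20*cos(d)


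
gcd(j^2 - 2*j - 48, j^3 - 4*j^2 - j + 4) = 1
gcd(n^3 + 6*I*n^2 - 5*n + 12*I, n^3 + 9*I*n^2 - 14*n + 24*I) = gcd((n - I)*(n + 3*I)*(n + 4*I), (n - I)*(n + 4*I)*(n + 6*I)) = n^2 + 3*I*n + 4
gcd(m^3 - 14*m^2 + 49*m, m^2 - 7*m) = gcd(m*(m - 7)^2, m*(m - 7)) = m^2 - 7*m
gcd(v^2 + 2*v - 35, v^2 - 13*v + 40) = v - 5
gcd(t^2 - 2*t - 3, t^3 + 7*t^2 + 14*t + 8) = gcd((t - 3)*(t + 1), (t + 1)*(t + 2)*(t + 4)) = t + 1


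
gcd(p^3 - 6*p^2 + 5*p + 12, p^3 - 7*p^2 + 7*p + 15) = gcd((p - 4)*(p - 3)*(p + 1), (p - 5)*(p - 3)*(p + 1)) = p^2 - 2*p - 3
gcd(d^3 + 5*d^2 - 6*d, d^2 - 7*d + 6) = d - 1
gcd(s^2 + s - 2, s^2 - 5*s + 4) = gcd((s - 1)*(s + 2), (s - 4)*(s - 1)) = s - 1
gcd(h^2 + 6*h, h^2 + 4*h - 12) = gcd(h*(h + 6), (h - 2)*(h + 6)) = h + 6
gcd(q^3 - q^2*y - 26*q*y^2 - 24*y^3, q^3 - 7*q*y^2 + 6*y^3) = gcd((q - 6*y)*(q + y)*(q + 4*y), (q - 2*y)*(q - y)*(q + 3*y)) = 1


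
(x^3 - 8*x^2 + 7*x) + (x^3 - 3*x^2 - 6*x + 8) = 2*x^3 - 11*x^2 + x + 8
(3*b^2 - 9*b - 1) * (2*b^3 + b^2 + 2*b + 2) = 6*b^5 - 15*b^4 - 5*b^3 - 13*b^2 - 20*b - 2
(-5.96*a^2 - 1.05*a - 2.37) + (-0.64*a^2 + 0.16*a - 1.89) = -6.6*a^2 - 0.89*a - 4.26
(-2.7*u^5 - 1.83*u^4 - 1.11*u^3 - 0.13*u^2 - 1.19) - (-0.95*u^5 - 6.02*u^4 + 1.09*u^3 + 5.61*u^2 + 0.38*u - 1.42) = -1.75*u^5 + 4.19*u^4 - 2.2*u^3 - 5.74*u^2 - 0.38*u + 0.23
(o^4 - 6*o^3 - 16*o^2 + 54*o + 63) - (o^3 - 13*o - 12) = o^4 - 7*o^3 - 16*o^2 + 67*o + 75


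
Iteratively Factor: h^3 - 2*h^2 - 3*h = (h)*(h^2 - 2*h - 3) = h*(h + 1)*(h - 3)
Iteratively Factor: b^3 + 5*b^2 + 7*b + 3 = (b + 1)*(b^2 + 4*b + 3) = (b + 1)*(b + 3)*(b + 1)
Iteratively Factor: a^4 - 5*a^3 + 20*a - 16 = (a - 4)*(a^3 - a^2 - 4*a + 4) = (a - 4)*(a - 2)*(a^2 + a - 2) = (a - 4)*(a - 2)*(a - 1)*(a + 2)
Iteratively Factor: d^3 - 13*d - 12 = (d - 4)*(d^2 + 4*d + 3) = (d - 4)*(d + 1)*(d + 3)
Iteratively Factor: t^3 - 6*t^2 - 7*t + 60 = (t - 4)*(t^2 - 2*t - 15) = (t - 4)*(t + 3)*(t - 5)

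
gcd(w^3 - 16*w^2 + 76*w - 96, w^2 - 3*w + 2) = w - 2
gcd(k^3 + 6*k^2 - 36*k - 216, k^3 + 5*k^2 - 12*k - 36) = k + 6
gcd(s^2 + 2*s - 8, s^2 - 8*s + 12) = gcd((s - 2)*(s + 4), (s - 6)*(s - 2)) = s - 2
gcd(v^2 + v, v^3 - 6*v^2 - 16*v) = v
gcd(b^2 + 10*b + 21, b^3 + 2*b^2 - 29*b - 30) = 1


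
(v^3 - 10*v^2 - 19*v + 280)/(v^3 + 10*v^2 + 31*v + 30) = (v^2 - 15*v + 56)/(v^2 + 5*v + 6)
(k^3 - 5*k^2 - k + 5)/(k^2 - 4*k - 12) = (-k^3 + 5*k^2 + k - 5)/(-k^2 + 4*k + 12)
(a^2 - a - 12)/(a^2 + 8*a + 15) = (a - 4)/(a + 5)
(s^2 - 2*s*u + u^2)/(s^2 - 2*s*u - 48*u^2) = (-s^2 + 2*s*u - u^2)/(-s^2 + 2*s*u + 48*u^2)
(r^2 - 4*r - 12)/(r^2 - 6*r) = (r + 2)/r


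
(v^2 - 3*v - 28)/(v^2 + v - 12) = (v - 7)/(v - 3)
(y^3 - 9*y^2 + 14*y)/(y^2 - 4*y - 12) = y*(-y^2 + 9*y - 14)/(-y^2 + 4*y + 12)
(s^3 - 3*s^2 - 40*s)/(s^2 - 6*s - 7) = s*(-s^2 + 3*s + 40)/(-s^2 + 6*s + 7)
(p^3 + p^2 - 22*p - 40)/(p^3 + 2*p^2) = (p^2 - p - 20)/p^2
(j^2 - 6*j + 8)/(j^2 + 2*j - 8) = (j - 4)/(j + 4)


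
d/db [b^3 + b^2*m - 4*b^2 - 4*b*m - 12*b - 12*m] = 3*b^2 + 2*b*m - 8*b - 4*m - 12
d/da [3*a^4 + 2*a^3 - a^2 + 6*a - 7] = 12*a^3 + 6*a^2 - 2*a + 6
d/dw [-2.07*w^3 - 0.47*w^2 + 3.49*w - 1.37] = -6.21*w^2 - 0.94*w + 3.49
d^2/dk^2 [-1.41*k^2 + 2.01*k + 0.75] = -2.82000000000000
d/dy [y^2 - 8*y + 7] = 2*y - 8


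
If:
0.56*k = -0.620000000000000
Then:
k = -1.11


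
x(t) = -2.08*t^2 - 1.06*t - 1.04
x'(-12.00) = 48.86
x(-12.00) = -287.84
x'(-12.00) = 48.86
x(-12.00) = -287.84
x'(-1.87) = 6.72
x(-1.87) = -6.33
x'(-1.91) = 6.89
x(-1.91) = -6.60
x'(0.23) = -2.02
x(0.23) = -1.39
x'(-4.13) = 16.12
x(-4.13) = -32.14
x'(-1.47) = 5.06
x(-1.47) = -3.98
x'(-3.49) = 13.46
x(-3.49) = -22.68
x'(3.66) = -16.29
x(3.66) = -32.78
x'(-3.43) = 13.21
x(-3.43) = -21.88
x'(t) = -4.16*t - 1.06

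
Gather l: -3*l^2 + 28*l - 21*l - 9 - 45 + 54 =-3*l^2 + 7*l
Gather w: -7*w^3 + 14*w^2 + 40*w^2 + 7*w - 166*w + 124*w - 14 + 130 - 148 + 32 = -7*w^3 + 54*w^2 - 35*w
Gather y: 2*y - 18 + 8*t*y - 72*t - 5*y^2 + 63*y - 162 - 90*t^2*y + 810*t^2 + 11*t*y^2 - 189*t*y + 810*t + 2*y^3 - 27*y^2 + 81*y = 810*t^2 + 738*t + 2*y^3 + y^2*(11*t - 32) + y*(-90*t^2 - 181*t + 146) - 180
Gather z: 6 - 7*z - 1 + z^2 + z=z^2 - 6*z + 5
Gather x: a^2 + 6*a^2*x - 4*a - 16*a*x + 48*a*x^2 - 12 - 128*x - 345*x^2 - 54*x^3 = a^2 - 4*a - 54*x^3 + x^2*(48*a - 345) + x*(6*a^2 - 16*a - 128) - 12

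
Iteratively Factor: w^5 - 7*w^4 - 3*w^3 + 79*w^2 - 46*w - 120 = (w + 1)*(w^4 - 8*w^3 + 5*w^2 + 74*w - 120) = (w - 2)*(w + 1)*(w^3 - 6*w^2 - 7*w + 60) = (w - 4)*(w - 2)*(w + 1)*(w^2 - 2*w - 15) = (w - 4)*(w - 2)*(w + 1)*(w + 3)*(w - 5)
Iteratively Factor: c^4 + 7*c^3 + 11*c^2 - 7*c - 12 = (c - 1)*(c^3 + 8*c^2 + 19*c + 12) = (c - 1)*(c + 1)*(c^2 + 7*c + 12) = (c - 1)*(c + 1)*(c + 3)*(c + 4)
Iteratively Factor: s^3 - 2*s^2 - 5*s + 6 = (s + 2)*(s^2 - 4*s + 3) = (s - 3)*(s + 2)*(s - 1)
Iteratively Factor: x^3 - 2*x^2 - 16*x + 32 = (x - 4)*(x^2 + 2*x - 8) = (x - 4)*(x + 4)*(x - 2)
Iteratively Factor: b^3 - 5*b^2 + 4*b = (b - 1)*(b^2 - 4*b) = b*(b - 1)*(b - 4)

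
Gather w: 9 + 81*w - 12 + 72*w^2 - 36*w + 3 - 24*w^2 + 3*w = 48*w^2 + 48*w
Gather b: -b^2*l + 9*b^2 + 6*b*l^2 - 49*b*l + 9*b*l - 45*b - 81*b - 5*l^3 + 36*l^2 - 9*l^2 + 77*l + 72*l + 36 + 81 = b^2*(9 - l) + b*(6*l^2 - 40*l - 126) - 5*l^3 + 27*l^2 + 149*l + 117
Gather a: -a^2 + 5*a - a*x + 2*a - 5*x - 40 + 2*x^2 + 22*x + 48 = -a^2 + a*(7 - x) + 2*x^2 + 17*x + 8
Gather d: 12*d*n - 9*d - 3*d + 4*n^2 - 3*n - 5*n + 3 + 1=d*(12*n - 12) + 4*n^2 - 8*n + 4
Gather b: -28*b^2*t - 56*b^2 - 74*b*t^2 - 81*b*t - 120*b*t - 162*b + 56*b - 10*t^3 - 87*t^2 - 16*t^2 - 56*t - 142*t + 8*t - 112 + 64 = b^2*(-28*t - 56) + b*(-74*t^2 - 201*t - 106) - 10*t^3 - 103*t^2 - 190*t - 48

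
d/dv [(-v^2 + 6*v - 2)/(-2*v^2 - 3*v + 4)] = (15*v^2 - 16*v + 18)/(4*v^4 + 12*v^3 - 7*v^2 - 24*v + 16)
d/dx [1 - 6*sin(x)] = -6*cos(x)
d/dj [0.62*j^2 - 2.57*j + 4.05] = 1.24*j - 2.57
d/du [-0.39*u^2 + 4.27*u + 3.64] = 4.27 - 0.78*u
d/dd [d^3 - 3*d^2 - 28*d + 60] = 3*d^2 - 6*d - 28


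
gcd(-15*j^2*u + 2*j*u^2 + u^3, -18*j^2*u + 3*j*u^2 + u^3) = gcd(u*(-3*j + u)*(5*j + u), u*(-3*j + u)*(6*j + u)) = -3*j*u + u^2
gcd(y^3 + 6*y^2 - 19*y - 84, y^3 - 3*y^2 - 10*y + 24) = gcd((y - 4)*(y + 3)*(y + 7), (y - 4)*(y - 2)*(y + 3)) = y^2 - y - 12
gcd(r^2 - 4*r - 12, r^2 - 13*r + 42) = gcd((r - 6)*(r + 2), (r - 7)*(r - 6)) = r - 6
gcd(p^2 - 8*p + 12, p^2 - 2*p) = p - 2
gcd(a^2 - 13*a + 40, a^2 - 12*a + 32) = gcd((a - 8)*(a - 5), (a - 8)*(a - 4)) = a - 8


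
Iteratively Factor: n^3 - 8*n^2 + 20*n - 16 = (n - 4)*(n^2 - 4*n + 4) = (n - 4)*(n - 2)*(n - 2)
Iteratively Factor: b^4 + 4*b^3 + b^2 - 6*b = (b - 1)*(b^3 + 5*b^2 + 6*b) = (b - 1)*(b + 3)*(b^2 + 2*b) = b*(b - 1)*(b + 3)*(b + 2)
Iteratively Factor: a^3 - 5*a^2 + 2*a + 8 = (a - 4)*(a^2 - a - 2) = (a - 4)*(a - 2)*(a + 1)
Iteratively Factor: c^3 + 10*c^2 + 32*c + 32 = (c + 4)*(c^2 + 6*c + 8) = (c + 4)^2*(c + 2)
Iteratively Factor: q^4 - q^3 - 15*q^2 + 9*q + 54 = (q - 3)*(q^3 + 2*q^2 - 9*q - 18) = (q - 3)*(q + 3)*(q^2 - q - 6) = (q - 3)*(q + 2)*(q + 3)*(q - 3)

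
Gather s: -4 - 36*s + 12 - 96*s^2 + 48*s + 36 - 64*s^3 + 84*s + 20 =-64*s^3 - 96*s^2 + 96*s + 64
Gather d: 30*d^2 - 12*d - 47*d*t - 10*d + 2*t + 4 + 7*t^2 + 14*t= 30*d^2 + d*(-47*t - 22) + 7*t^2 + 16*t + 4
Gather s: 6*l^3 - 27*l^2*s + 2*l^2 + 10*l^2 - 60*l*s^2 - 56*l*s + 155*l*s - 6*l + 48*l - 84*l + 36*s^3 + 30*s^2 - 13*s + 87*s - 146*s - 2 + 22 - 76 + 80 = 6*l^3 + 12*l^2 - 42*l + 36*s^3 + s^2*(30 - 60*l) + s*(-27*l^2 + 99*l - 72) + 24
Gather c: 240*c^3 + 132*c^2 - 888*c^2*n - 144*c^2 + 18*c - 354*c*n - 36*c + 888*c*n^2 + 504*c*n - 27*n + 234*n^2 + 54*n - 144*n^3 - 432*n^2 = 240*c^3 + c^2*(-888*n - 12) + c*(888*n^2 + 150*n - 18) - 144*n^3 - 198*n^2 + 27*n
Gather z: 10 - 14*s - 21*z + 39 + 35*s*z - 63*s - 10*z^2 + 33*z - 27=-77*s - 10*z^2 + z*(35*s + 12) + 22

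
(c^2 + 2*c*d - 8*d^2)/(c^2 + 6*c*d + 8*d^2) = (c - 2*d)/(c + 2*d)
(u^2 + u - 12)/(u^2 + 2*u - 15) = (u + 4)/(u + 5)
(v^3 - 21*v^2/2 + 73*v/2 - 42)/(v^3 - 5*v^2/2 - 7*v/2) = (v^2 - 7*v + 12)/(v*(v + 1))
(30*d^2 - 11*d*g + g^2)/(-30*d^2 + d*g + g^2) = (-6*d + g)/(6*d + g)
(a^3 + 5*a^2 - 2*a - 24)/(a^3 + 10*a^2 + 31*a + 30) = (a^2 + 2*a - 8)/(a^2 + 7*a + 10)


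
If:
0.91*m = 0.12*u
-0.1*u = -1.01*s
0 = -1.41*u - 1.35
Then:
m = -0.13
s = -0.09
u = -0.96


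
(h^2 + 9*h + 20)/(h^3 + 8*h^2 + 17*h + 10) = (h + 4)/(h^2 + 3*h + 2)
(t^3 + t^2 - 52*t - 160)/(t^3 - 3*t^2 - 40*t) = (t + 4)/t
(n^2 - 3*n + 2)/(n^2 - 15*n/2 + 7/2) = 2*(n^2 - 3*n + 2)/(2*n^2 - 15*n + 7)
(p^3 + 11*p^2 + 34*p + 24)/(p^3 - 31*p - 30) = (p^2 + 10*p + 24)/(p^2 - p - 30)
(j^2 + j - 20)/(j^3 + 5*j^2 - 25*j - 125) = (j - 4)/(j^2 - 25)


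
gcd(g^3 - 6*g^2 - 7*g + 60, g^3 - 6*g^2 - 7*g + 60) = g^3 - 6*g^2 - 7*g + 60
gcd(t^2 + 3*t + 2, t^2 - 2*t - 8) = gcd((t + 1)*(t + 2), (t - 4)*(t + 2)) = t + 2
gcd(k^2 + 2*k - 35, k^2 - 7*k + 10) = k - 5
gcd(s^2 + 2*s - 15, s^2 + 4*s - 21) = s - 3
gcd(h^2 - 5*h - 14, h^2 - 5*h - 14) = h^2 - 5*h - 14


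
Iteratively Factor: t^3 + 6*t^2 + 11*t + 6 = (t + 2)*(t^2 + 4*t + 3) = (t + 1)*(t + 2)*(t + 3)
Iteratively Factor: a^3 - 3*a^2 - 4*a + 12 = (a - 3)*(a^2 - 4) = (a - 3)*(a + 2)*(a - 2)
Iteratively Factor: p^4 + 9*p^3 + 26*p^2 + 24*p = (p + 4)*(p^3 + 5*p^2 + 6*p) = (p + 2)*(p + 4)*(p^2 + 3*p) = p*(p + 2)*(p + 4)*(p + 3)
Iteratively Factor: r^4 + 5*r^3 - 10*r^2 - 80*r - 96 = (r + 3)*(r^3 + 2*r^2 - 16*r - 32) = (r - 4)*(r + 3)*(r^2 + 6*r + 8) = (r - 4)*(r + 2)*(r + 3)*(r + 4)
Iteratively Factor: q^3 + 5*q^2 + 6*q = (q + 2)*(q^2 + 3*q) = q*(q + 2)*(q + 3)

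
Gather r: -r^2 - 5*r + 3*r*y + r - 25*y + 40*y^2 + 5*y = -r^2 + r*(3*y - 4) + 40*y^2 - 20*y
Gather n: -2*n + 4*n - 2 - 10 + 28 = 2*n + 16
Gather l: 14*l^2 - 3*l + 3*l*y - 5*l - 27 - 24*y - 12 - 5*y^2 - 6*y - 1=14*l^2 + l*(3*y - 8) - 5*y^2 - 30*y - 40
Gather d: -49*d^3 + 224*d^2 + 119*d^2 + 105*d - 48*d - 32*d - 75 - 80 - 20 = -49*d^3 + 343*d^2 + 25*d - 175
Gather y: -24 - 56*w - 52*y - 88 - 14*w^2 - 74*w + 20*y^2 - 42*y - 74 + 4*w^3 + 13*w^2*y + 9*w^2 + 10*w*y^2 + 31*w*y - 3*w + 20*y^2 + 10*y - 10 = 4*w^3 - 5*w^2 - 133*w + y^2*(10*w + 40) + y*(13*w^2 + 31*w - 84) - 196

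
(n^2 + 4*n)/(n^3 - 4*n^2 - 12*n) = (n + 4)/(n^2 - 4*n - 12)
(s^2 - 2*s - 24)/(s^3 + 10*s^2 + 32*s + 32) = (s - 6)/(s^2 + 6*s + 8)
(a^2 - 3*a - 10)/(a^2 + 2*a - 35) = (a + 2)/(a + 7)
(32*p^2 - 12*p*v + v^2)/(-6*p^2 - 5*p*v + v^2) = (-32*p^2 + 12*p*v - v^2)/(6*p^2 + 5*p*v - v^2)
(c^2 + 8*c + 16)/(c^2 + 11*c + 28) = (c + 4)/(c + 7)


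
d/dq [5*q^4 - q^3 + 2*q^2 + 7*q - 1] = 20*q^3 - 3*q^2 + 4*q + 7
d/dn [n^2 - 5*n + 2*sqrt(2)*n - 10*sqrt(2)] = 2*n - 5 + 2*sqrt(2)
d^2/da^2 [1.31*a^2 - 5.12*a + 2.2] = 2.62000000000000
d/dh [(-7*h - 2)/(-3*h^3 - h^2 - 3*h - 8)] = (21*h^3 + 7*h^2 + 21*h - (7*h + 2)*(9*h^2 + 2*h + 3) + 56)/(3*h^3 + h^2 + 3*h + 8)^2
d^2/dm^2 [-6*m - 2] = 0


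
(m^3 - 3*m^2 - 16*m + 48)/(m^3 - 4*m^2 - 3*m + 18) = (m^2 - 16)/(m^2 - m - 6)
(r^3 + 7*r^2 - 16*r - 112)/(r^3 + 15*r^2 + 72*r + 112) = (r - 4)/(r + 4)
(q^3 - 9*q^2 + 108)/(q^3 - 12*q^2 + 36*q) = (q + 3)/q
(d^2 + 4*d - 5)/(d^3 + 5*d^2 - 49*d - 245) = (d - 1)/(d^2 - 49)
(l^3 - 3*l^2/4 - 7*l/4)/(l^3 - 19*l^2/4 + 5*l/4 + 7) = l/(l - 4)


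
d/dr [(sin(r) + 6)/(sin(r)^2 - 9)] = (-12*sin(r) + cos(r)^2 - 10)*cos(r)/(sin(r)^2 - 9)^2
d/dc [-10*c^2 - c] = -20*c - 1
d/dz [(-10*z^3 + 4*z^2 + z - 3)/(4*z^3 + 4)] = (-4*z^4 - 2*z^3 - 21*z^2 + 8*z + 1)/(4*(z^6 + 2*z^3 + 1))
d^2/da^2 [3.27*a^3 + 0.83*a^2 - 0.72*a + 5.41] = 19.62*a + 1.66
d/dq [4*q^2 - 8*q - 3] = 8*q - 8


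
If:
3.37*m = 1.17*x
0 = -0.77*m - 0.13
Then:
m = -0.17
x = -0.49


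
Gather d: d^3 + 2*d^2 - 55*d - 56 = d^3 + 2*d^2 - 55*d - 56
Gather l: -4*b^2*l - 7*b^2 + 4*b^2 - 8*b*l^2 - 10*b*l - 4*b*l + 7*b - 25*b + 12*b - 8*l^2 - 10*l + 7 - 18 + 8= -3*b^2 - 6*b + l^2*(-8*b - 8) + l*(-4*b^2 - 14*b - 10) - 3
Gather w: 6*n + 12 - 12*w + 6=6*n - 12*w + 18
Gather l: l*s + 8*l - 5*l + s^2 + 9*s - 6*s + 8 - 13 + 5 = l*(s + 3) + s^2 + 3*s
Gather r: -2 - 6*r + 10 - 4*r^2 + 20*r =-4*r^2 + 14*r + 8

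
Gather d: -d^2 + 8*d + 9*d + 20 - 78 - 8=-d^2 + 17*d - 66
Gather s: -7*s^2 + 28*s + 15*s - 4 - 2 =-7*s^2 + 43*s - 6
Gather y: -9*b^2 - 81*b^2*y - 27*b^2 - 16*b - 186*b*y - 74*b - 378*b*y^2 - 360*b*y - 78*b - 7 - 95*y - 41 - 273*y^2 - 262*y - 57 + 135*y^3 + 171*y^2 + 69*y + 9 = -36*b^2 - 168*b + 135*y^3 + y^2*(-378*b - 102) + y*(-81*b^2 - 546*b - 288) - 96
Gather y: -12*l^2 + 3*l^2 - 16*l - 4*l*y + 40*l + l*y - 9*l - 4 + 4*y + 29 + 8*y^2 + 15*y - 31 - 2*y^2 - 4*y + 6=-9*l^2 + 15*l + 6*y^2 + y*(15 - 3*l)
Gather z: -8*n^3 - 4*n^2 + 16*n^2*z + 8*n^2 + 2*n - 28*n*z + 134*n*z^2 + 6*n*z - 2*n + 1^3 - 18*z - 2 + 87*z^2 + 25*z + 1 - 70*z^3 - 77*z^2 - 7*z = -8*n^3 + 4*n^2 - 70*z^3 + z^2*(134*n + 10) + z*(16*n^2 - 22*n)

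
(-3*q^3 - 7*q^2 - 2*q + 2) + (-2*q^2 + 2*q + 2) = -3*q^3 - 9*q^2 + 4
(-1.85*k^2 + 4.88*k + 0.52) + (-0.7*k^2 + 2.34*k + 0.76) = -2.55*k^2 + 7.22*k + 1.28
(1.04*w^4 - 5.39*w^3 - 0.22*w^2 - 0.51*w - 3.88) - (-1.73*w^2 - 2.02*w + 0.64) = 1.04*w^4 - 5.39*w^3 + 1.51*w^2 + 1.51*w - 4.52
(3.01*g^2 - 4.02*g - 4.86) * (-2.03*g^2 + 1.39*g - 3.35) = -6.1103*g^4 + 12.3445*g^3 - 5.8055*g^2 + 6.7116*g + 16.281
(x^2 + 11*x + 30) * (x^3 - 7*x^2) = x^5 + 4*x^4 - 47*x^3 - 210*x^2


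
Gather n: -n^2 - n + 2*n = -n^2 + n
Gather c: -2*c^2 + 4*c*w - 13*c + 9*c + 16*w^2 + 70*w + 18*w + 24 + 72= -2*c^2 + c*(4*w - 4) + 16*w^2 + 88*w + 96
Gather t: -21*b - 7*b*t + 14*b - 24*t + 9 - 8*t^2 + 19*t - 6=-7*b - 8*t^2 + t*(-7*b - 5) + 3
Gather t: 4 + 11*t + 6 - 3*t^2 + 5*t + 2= -3*t^2 + 16*t + 12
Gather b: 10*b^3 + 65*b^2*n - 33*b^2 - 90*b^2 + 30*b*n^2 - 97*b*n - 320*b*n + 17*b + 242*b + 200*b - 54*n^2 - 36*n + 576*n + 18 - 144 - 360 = 10*b^3 + b^2*(65*n - 123) + b*(30*n^2 - 417*n + 459) - 54*n^2 + 540*n - 486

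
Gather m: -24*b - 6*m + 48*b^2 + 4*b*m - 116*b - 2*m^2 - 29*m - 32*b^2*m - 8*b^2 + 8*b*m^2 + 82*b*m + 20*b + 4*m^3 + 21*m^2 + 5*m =40*b^2 - 120*b + 4*m^3 + m^2*(8*b + 19) + m*(-32*b^2 + 86*b - 30)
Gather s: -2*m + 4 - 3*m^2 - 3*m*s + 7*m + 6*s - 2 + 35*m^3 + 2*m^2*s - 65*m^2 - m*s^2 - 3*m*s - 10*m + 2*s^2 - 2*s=35*m^3 - 68*m^2 - 5*m + s^2*(2 - m) + s*(2*m^2 - 6*m + 4) + 2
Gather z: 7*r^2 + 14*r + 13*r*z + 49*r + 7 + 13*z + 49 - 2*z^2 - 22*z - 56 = 7*r^2 + 63*r - 2*z^2 + z*(13*r - 9)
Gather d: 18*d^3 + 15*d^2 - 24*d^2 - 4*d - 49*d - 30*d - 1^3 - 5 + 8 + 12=18*d^3 - 9*d^2 - 83*d + 14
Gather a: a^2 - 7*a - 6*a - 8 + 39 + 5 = a^2 - 13*a + 36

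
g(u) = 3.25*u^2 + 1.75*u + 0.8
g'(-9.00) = -56.75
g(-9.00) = 248.30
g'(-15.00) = -95.75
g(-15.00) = 705.80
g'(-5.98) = -37.12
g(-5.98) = 106.56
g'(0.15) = 2.72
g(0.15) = 1.14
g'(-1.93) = -10.80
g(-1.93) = 9.53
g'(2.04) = 15.01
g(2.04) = 17.90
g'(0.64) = 5.91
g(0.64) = 3.25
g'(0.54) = 5.26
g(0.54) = 2.69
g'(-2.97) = -17.56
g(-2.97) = 24.27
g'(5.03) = 34.44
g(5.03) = 91.83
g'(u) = 6.5*u + 1.75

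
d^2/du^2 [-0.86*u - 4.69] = 0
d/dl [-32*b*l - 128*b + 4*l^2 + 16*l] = -32*b + 8*l + 16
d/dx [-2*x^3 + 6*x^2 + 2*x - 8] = -6*x^2 + 12*x + 2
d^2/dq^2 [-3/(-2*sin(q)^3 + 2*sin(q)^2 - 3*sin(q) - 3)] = 3*(2*(6*sin(q)^2 - 4*sin(q) + 3)^2*cos(q)^2 + (9*sin(q)/2 - sin(3*q)/2 + cos(2*q) + 2)*(18*sin(q)^3 - 8*sin(q)^2 - 9*sin(q) + 4))/(9*sin(q)/2 - sin(3*q)/2 + cos(2*q) + 2)^3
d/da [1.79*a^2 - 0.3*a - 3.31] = 3.58*a - 0.3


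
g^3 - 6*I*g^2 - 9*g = g*(g - 3*I)^2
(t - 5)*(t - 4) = t^2 - 9*t + 20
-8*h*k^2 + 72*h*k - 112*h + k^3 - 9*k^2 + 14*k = (-8*h + k)*(k - 7)*(k - 2)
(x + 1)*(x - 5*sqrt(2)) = x^2 - 5*sqrt(2)*x + x - 5*sqrt(2)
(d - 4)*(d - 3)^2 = d^3 - 10*d^2 + 33*d - 36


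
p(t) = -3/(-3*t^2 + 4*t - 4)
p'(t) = -3*(6*t - 4)/(-3*t^2 + 4*t - 4)^2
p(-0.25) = 0.58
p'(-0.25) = 0.61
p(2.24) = 0.30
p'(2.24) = -0.28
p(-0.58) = 0.41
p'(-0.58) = 0.42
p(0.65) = 1.12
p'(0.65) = 0.04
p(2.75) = 0.19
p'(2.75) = -0.15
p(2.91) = 0.17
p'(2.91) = -0.13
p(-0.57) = 0.41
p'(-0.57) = 0.42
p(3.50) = 0.11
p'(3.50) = -0.07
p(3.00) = 0.16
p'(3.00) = -0.12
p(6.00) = 0.03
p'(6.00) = -0.01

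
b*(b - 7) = b^2 - 7*b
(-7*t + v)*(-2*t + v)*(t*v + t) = 14*t^3*v + 14*t^3 - 9*t^2*v^2 - 9*t^2*v + t*v^3 + t*v^2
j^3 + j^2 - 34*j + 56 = (j - 4)*(j - 2)*(j + 7)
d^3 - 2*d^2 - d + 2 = (d - 2)*(d - 1)*(d + 1)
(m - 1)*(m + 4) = m^2 + 3*m - 4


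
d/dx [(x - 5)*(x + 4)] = 2*x - 1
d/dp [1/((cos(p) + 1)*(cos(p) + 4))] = (2*cos(p) + 5)*sin(p)/((cos(p) + 1)^2*(cos(p) + 4)^2)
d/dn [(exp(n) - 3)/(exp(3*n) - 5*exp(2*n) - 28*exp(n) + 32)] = ((exp(n) - 3)*(-3*exp(2*n) + 10*exp(n) + 28) + exp(3*n) - 5*exp(2*n) - 28*exp(n) + 32)*exp(n)/(exp(3*n) - 5*exp(2*n) - 28*exp(n) + 32)^2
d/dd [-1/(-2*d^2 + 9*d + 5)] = (9 - 4*d)/(-2*d^2 + 9*d + 5)^2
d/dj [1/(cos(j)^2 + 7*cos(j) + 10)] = (2*cos(j) + 7)*sin(j)/(cos(j)^2 + 7*cos(j) + 10)^2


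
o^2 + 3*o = o*(o + 3)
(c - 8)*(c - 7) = c^2 - 15*c + 56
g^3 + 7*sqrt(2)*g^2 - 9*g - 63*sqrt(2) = (g - 3)*(g + 3)*(g + 7*sqrt(2))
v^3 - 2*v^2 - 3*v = v*(v - 3)*(v + 1)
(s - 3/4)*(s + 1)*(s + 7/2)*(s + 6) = s^4 + 39*s^3/4 + 181*s^2/8 - 15*s/8 - 63/4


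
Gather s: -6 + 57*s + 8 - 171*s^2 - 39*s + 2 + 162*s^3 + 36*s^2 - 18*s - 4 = 162*s^3 - 135*s^2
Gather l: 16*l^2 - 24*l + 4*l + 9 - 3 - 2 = 16*l^2 - 20*l + 4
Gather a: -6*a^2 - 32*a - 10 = -6*a^2 - 32*a - 10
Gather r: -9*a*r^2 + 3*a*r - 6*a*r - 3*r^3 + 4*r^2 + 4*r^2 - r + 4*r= -3*r^3 + r^2*(8 - 9*a) + r*(3 - 3*a)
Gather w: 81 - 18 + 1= 64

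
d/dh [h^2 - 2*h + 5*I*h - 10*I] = 2*h - 2 + 5*I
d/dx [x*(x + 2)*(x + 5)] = 3*x^2 + 14*x + 10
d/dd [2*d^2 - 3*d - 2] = 4*d - 3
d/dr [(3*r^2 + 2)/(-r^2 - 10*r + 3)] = 2*(-15*r^2 + 11*r + 10)/(r^4 + 20*r^3 + 94*r^2 - 60*r + 9)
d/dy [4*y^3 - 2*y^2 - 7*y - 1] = 12*y^2 - 4*y - 7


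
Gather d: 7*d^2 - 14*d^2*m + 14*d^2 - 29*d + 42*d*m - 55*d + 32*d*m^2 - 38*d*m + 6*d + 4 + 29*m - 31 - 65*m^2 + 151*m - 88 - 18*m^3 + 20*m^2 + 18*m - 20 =d^2*(21 - 14*m) + d*(32*m^2 + 4*m - 78) - 18*m^3 - 45*m^2 + 198*m - 135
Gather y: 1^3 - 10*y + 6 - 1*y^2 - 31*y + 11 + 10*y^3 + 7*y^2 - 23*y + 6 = 10*y^3 + 6*y^2 - 64*y + 24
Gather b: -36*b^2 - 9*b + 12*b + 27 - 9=-36*b^2 + 3*b + 18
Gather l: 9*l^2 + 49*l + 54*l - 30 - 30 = 9*l^2 + 103*l - 60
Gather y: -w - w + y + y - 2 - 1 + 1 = -2*w + 2*y - 2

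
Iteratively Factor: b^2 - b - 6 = (b - 3)*(b + 2)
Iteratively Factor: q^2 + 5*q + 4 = (q + 1)*(q + 4)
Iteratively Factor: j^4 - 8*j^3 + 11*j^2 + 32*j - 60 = (j + 2)*(j^3 - 10*j^2 + 31*j - 30) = (j - 5)*(j + 2)*(j^2 - 5*j + 6) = (j - 5)*(j - 2)*(j + 2)*(j - 3)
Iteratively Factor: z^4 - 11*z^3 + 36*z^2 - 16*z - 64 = (z - 4)*(z^3 - 7*z^2 + 8*z + 16) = (z - 4)*(z + 1)*(z^2 - 8*z + 16) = (z - 4)^2*(z + 1)*(z - 4)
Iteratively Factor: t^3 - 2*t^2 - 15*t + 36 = (t + 4)*(t^2 - 6*t + 9) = (t - 3)*(t + 4)*(t - 3)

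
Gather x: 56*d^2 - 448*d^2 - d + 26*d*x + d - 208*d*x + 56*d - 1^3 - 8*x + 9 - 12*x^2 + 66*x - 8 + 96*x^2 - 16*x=-392*d^2 + 56*d + 84*x^2 + x*(42 - 182*d)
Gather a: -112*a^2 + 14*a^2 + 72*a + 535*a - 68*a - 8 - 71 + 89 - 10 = -98*a^2 + 539*a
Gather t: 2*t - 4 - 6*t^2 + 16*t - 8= -6*t^2 + 18*t - 12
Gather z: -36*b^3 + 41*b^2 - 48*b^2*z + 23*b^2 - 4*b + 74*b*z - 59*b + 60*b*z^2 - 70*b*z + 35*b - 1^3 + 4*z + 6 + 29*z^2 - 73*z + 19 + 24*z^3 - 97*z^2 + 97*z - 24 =-36*b^3 + 64*b^2 - 28*b + 24*z^3 + z^2*(60*b - 68) + z*(-48*b^2 + 4*b + 28)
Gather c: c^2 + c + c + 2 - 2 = c^2 + 2*c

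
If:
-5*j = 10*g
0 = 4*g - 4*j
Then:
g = 0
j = 0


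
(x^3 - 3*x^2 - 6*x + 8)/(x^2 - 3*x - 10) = (x^2 - 5*x + 4)/(x - 5)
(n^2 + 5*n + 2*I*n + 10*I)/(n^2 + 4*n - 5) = (n + 2*I)/(n - 1)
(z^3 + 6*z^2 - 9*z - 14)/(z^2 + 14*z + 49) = (z^2 - z - 2)/(z + 7)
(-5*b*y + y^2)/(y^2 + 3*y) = (-5*b + y)/(y + 3)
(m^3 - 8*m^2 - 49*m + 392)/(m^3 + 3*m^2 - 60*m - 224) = (m - 7)/(m + 4)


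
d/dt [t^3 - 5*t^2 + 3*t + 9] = 3*t^2 - 10*t + 3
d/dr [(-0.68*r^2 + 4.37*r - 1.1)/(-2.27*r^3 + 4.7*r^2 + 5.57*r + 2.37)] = (-1.5436*r^4 + 19.8398*r^3 - 31.8176*r^2 + 7.1168*r + 16.4839)/(5.1529*r^6 - 21.338*r^5 - 3.1978*r^4 + 41.5982*r^3 + 53.3029*r^2 + 26.4018*r + 5.6169)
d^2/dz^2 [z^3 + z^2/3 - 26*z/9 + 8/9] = 6*z + 2/3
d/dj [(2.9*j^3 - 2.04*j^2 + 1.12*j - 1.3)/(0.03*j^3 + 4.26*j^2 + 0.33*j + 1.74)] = (-5.55111512312578e-17*j^5 + 12.4152*j^4 + 1.8468*j^3 + 9.8106*j^2 + 3.9768*j + 2.3778)/(0.0009*j^6 + 0.2556*j^5 + 18.1674*j^4 + 2.916*j^3 + 14.9337*j^2 + 1.1484*j + 3.0276)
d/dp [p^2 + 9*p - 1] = 2*p + 9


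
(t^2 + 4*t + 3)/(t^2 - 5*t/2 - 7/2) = 2*(t + 3)/(2*t - 7)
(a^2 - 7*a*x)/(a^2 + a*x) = (a - 7*x)/(a + x)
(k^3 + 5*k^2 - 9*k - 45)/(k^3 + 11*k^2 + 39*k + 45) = (k - 3)/(k + 3)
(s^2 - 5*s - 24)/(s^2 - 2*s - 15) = (s - 8)/(s - 5)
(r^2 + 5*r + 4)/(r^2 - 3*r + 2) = (r^2 + 5*r + 4)/(r^2 - 3*r + 2)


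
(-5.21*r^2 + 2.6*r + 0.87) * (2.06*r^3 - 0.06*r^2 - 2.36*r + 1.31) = -10.7326*r^5 + 5.6686*r^4 + 13.9318*r^3 - 13.0133*r^2 + 1.3528*r + 1.1397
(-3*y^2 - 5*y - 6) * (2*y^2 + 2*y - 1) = -6*y^4 - 16*y^3 - 19*y^2 - 7*y + 6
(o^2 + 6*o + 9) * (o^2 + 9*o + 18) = o^4 + 15*o^3 + 81*o^2 + 189*o + 162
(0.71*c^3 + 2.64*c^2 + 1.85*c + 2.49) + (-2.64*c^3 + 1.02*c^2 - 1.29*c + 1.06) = -1.93*c^3 + 3.66*c^2 + 0.56*c + 3.55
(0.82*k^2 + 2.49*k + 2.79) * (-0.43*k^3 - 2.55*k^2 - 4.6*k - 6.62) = -0.3526*k^5 - 3.1617*k^4 - 11.3212*k^3 - 23.9969*k^2 - 29.3178*k - 18.4698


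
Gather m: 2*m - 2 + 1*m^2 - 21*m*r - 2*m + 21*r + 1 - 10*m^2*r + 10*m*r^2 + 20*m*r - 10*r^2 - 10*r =m^2*(1 - 10*r) + m*(10*r^2 - r) - 10*r^2 + 11*r - 1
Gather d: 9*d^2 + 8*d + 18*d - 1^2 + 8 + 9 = 9*d^2 + 26*d + 16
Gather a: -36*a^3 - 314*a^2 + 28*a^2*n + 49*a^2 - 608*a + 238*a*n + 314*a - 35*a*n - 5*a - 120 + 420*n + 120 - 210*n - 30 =-36*a^3 + a^2*(28*n - 265) + a*(203*n - 299) + 210*n - 30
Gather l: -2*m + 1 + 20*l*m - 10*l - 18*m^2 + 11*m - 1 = l*(20*m - 10) - 18*m^2 + 9*m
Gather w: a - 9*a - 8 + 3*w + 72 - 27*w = -8*a - 24*w + 64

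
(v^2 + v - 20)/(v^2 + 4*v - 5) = (v - 4)/(v - 1)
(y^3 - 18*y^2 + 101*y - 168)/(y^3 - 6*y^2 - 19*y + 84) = (y - 8)/(y + 4)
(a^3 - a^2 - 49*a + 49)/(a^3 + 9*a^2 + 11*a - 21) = (a - 7)/(a + 3)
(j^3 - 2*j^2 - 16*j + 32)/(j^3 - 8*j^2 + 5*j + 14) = (j^2 - 16)/(j^2 - 6*j - 7)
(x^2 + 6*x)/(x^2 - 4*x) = (x + 6)/(x - 4)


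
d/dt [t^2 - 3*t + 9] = 2*t - 3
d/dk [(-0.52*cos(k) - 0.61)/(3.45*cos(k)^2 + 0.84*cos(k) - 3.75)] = (1.794*sin(k)^2 - 4.209*cos(k) - 4.2564)*sin(k)/(3.45*cos(k)^2 + 0.84*cos(k) - 3.75)^2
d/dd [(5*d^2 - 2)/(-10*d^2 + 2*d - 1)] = 2*(5*d^2 - 25*d + 2)/(100*d^4 - 40*d^3 + 24*d^2 - 4*d + 1)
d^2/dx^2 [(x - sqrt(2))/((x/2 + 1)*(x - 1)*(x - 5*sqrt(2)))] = 4*(3*x^5 - 21*sqrt(2)*x^4 + 3*x^4 - 13*sqrt(2)*x^3 + 133*x^3 - 207*sqrt(2)*x^2 + 90*x^2 - 174*sqrt(2)*x + 330*x - 134*sqrt(2) + 80)/(x^9 - 15*sqrt(2)*x^8 + 3*x^8 - 45*sqrt(2)*x^7 + 147*x^7 - 205*sqrt(2)*x^6 + 439*x^6 - 585*sqrt(2)*x^5 - 444*x^5 - 1638*x^4 + 660*sqrt(2)*x^4 + 892*x^3 + 2570*sqrt(2)*x^3 - 1380*sqrt(2)*x^2 + 1800*x^2 - 3000*sqrt(2)*x - 1200*x + 2000*sqrt(2))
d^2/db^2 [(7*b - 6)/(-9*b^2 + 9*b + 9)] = 2*(-7*b^3 + 18*b^2 - 39*b + 19)/(9*(b^6 - 3*b^5 + 5*b^3 - 3*b - 1))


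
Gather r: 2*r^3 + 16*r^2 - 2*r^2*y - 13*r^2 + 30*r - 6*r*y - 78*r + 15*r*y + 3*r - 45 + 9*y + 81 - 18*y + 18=2*r^3 + r^2*(3 - 2*y) + r*(9*y - 45) - 9*y + 54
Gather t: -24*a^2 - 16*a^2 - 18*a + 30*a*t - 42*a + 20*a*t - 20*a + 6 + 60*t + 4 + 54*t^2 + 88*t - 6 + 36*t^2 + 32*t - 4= -40*a^2 - 80*a + 90*t^2 + t*(50*a + 180)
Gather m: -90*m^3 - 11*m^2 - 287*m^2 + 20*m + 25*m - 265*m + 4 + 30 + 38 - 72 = -90*m^3 - 298*m^2 - 220*m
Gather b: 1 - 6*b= 1 - 6*b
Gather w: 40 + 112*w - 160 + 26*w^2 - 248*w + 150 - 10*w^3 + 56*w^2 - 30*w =-10*w^3 + 82*w^2 - 166*w + 30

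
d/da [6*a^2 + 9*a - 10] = 12*a + 9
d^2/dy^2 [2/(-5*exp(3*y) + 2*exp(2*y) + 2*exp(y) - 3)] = 2*(-2*(-15*exp(2*y) + 4*exp(y) + 2)^2*exp(y) + (45*exp(2*y) - 8*exp(y) - 2)*(5*exp(3*y) - 2*exp(2*y) - 2*exp(y) + 3))*exp(y)/(5*exp(3*y) - 2*exp(2*y) - 2*exp(y) + 3)^3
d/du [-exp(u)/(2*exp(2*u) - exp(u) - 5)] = ((4*exp(u) - 1)*exp(u) - 2*exp(2*u) + exp(u) + 5)*exp(u)/(-2*exp(2*u) + exp(u) + 5)^2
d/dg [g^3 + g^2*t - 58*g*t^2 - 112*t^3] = 3*g^2 + 2*g*t - 58*t^2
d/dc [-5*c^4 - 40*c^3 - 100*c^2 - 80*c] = -20*c^3 - 120*c^2 - 200*c - 80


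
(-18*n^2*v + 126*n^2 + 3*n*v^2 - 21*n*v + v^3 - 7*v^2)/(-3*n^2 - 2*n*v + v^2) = (6*n*v - 42*n + v^2 - 7*v)/(n + v)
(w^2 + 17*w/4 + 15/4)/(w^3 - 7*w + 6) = (w + 5/4)/(w^2 - 3*w + 2)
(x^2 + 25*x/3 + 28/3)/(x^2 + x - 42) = (x + 4/3)/(x - 6)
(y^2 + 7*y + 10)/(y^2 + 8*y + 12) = (y + 5)/(y + 6)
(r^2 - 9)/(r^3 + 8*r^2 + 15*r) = (r - 3)/(r*(r + 5))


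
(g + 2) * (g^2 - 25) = g^3 + 2*g^2 - 25*g - 50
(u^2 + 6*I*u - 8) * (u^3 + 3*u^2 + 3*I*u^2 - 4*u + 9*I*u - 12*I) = u^5 + 3*u^4 + 9*I*u^4 - 30*u^3 + 27*I*u^3 - 78*u^2 - 60*I*u^2 + 104*u - 72*I*u + 96*I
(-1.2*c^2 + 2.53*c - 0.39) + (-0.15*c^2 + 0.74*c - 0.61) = -1.35*c^2 + 3.27*c - 1.0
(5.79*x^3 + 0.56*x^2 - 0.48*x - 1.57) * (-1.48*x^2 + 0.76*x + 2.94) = -8.5692*x^5 + 3.5716*x^4 + 18.1586*x^3 + 3.6052*x^2 - 2.6044*x - 4.6158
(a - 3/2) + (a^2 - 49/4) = a^2 + a - 55/4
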